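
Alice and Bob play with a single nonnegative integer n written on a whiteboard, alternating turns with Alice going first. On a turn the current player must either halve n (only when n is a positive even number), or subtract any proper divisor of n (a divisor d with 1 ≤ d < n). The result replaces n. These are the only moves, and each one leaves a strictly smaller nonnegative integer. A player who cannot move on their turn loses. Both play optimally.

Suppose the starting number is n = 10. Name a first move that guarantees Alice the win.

Label each position W (a win for the player to move) or L (a loss). A position with no legal move is L; any other position is W exactly when some move reaches an L, and L when every move reaches a W.
n=0: no move → L
n=1: no move → L
n=2: →1(L), so W
n=3: →2(W) only, which is W, so L
n=4: →3(L), so W
n=5: →4(W) only, which is W, so L
n=6: →3(L), so W
n=7: →6(W) only, which is W, so L
n=8: →7(L), so W
n=9: →6(W), 8(W) — all W, so L
n=10: →5(L), so W
From 10, the L positions reachable in one move are: 5, 9. Any move reaching one of these is winning.

Move to 5.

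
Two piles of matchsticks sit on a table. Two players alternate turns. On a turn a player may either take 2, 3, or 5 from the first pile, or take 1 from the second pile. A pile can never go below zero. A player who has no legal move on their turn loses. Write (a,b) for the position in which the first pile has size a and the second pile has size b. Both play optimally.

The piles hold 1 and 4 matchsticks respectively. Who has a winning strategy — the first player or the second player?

The second player wins.

Positions with no move are L. A position that does have a move is losing for the player to move precisely when every available move leads to a winning position for the opponent. Fill in the labels:
No move ever increases a pile, so every position that can arise here has a ≤ 1 and b ≤ 4; it is enough to label the cells with 0 ≤ a ≤ 1 and 0 ≤ b ≤ 4.
Every move lowers a or b (never raises either), so fill the grid row by row in increasing a, and left to right within a row: each cell's successors are then already labelled.
      b=0  b=1  b=2  b=3  b=4
a=0:    L    W    L    W    L
a=1:    L    W    L    W    L
Cells with no legal move (terminal, hence L): (0,0), (1,0).
The remaining L cells, each justified by listing all of its moves:
(0,2): only reaches (0,1)(W), which is W → L
(0,4): only reaches (0,3)(W), which is W → L
(1,2): only reaches (1,1)(W), which is W → L
(1,4): only reaches (1,3)(W), which is W → L
Every other cell has at least one move into one of the L cells above, so it is W.
Every move from (1,4) reaches a W position, so the mover loses.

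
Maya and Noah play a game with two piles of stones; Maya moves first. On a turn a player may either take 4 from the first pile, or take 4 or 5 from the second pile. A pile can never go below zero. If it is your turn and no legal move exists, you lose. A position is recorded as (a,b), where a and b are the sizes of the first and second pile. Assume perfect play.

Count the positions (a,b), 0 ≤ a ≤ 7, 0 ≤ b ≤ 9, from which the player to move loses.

Classify positions by backward induction: terminal positions (no move available) are L. From any other position, the mover wins iff some move reaches an L.
Every move lowers a or b (never raises either), so fill the grid row by row in increasing a, and left to right within a row: each cell's successors are then already labelled.
      b=0  b=1  b=2  b=3  b=4  b=5  b=6  b=7  b=8  b=9
a=0:    L    L    L    L    W    W    W    W    W    L
a=1:    L    L    L    L    W    W    W    W    W    L
a=2:    L    L    L    L    W    W    W    W    W    L
a=3:    L    L    L    L    W    W    W    W    W    L
a=4:    W    W    W    W    L    L    L    L    W    W
a=5:    W    W    W    W    L    L    L    L    W    W
a=6:    W    W    W    W    L    L    L    L    W    W
a=7:    W    W    W    W    L    L    L    L    W    W
Cells with no legal move (terminal, hence L): (0,0), (0,1), (0,2), (0,3), (1,0), (1,1), (1,2), (1,3), (2,0), (2,1), (2,2), (2,3), (3,0), (3,1), (3,2), (3,3).
The remaining L cells, each justified by listing all of its moves:
(0,9): moves to (0,5)(W), (0,4)(W); every one is W ⇒ L
(1,9): moves to (1,5)(W), (1,4)(W); every one is W ⇒ L
(2,9): moves to (2,5)(W), (2,4)(W); every one is W ⇒ L
(3,9): moves to (3,5)(W), (3,4)(W); every one is W ⇒ L
(4,4): moves to (0,4)(W), (4,0)(W); every one is W ⇒ L
(4,5): moves to (0,5)(W), (4,1)(W), (4,0)(W); every one is W ⇒ L
(4,6): moves to (0,6)(W), (4,2)(W), (4,1)(W); every one is W ⇒ L
(4,7): moves to (0,7)(W), (4,3)(W), (4,2)(W); every one is W ⇒ L
(5,4): moves to (1,4)(W), (5,0)(W); every one is W ⇒ L
(5,5): moves to (1,5)(W), (5,1)(W), (5,0)(W); every one is W ⇒ L
(5,6): moves to (1,6)(W), (5,2)(W), (5,1)(W); every one is W ⇒ L
(5,7): moves to (1,7)(W), (5,3)(W), (5,2)(W); every one is W ⇒ L
(6,4): moves to (2,4)(W), (6,0)(W); every one is W ⇒ L
(6,5): moves to (2,5)(W), (6,1)(W), (6,0)(W); every one is W ⇒ L
(6,6): moves to (2,6)(W), (6,2)(W), (6,1)(W); every one is W ⇒ L
(6,7): moves to (2,7)(W), (6,3)(W), (6,2)(W); every one is W ⇒ L
(7,4): moves to (3,4)(W), (7,0)(W); every one is W ⇒ L
(7,5): moves to (3,5)(W), (7,1)(W), (7,0)(W); every one is W ⇒ L
(7,6): moves to (3,6)(W), (7,2)(W), (7,1)(W); every one is W ⇒ L
(7,7): moves to (3,7)(W), (7,3)(W), (7,2)(W); every one is W ⇒ L
Every other cell has at least one move into one of the L cells above, so it is W.
L cells per row: a=0: 5, a=1: 5, a=2: 5, a=3: 5, a=4: 4, a=5: 4, a=6: 4, a=7: 4; total 36.

36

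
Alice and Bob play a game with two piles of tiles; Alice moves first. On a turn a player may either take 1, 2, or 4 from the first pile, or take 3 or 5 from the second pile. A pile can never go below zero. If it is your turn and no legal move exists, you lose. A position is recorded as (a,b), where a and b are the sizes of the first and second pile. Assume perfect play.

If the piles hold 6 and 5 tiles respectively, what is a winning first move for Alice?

Use the standard recursion: the mover loses at a terminal position; elsewhere, the mover wins exactly when some move hands the opponent an L position.
No move ever increases a pile, so every position that can arise here has a ≤ 6 and b ≤ 5; it is enough to label the cells with 0 ≤ a ≤ 6 and 0 ≤ b ≤ 5.
Every move lowers a or b (never raises either), so fill the grid row by row in increasing a, and left to right within a row: each cell's successors are then already labelled.
      b=0  b=1  b=2  b=3  b=4  b=5
a=0:    L    L    L    W    W    W
a=1:    W    W    W    L    L    L
a=2:    W    W    W    W    W    W
a=3:    L    L    L    W    W    W
a=4:    W    W    W    L    L    L
a=5:    W    W    W    W    W    W
a=6:    L    L    L    W    W    W
Cells with no legal move (terminal, hence L): (0,0), (0,1), (0,2).
The remaining L cells, each justified by listing all of its moves:
(1,3): →(0,3)(W), (1,0)(W) — all W, so L
(1,4): →(0,4)(W), (1,1)(W) — all W, so L
(1,5): →(0,5)(W), (1,2)(W), (1,0)(W) — all W, so L
(3,0): →(2,0)(W), (1,0)(W) — all W, so L
(3,1): →(2,1)(W), (1,1)(W) — all W, so L
(3,2): →(2,2)(W), (1,2)(W) — all W, so L
(4,3): →(3,3)(W), (2,3)(W), (0,3)(W), (4,0)(W) — all W, so L
(4,4): →(3,4)(W), (2,4)(W), (0,4)(W), (4,1)(W) — all W, so L
(4,5): →(3,5)(W), (2,5)(W), (0,5)(W), (4,2)(W), (4,0)(W) — all W, so L
(6,0): →(5,0)(W), (4,0)(W), (2,0)(W) — all W, so L
(6,1): →(5,1)(W), (4,1)(W), (2,1)(W) — all W, so L
(6,2): →(5,2)(W), (4,2)(W), (2,2)(W) — all W, so L
Every other cell has at least one move into one of the L cells above, so it is W.
From (6,5), the L positions reachable in one move are: (4,5), (6,2), (6,0). Any move reaching one of these is winning.

Move to (4,5).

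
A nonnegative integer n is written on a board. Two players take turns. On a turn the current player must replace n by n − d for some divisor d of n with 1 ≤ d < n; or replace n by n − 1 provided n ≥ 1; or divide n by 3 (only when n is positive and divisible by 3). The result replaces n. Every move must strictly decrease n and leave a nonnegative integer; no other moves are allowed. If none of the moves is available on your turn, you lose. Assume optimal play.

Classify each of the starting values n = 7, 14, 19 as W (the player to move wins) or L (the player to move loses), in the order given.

7: L, 14: W, 19: L

Use the standard recursion: the mover loses at a terminal position; elsewhere, the mover wins exactly when some move hands the opponent an L position.
n=0: no move → L
n=1: →0(L), so W
n=2: →1(W) only, which is W, so L
n=3: →2(L), so W
n=4: →2(L), so W
n=5: →4(W) only, which is W, so L
n=6: →2(L), so W
n=7: →6(W) only, which is W, so L
n=8: →7(L), so W
n=9: →3(W), 6(W), 8(W) — all W, so L
n=10: →5(L), so W
n=11: →10(W) only, which is W, so L
n=12: →9(L), so W
n=13: →12(W) only, which is W, so L
n=14: →7(L), so W
n=15: →5(L), so W
n=16: →8(W), 12(W), 14(W), 15(W) — all W, so L
n=17: →16(L), so W
n=18: →9(L), so W
n=19: →18(W) only, which is W, so L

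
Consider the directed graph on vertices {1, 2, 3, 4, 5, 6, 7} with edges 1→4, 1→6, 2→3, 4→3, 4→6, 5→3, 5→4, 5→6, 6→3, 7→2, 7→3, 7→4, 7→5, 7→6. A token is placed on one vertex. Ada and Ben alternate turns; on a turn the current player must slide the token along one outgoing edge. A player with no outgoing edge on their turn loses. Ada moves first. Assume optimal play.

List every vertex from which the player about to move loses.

1, 3

Compute win/loss labels from the base case upward. A position with no move is L. Any other position is W if it can reach an L in one move, else L.
Every edge goes from a vertex to one that appears earlier in the order 3, 6, 4, 5, 2, 7, 1, so processing vertices in that order labels each vertex after all of its successors.
3: no outgoing edge → L
6: can move to 3, which is L ⇒ W
4: can move to 3, which is L ⇒ W
5: can move to 3, which is L ⇒ W
2: can move to 3, which is L ⇒ W
7: can move to 3, which is L ⇒ W
1: moves to 4(W), 6(W); every one is W ⇒ L
Reading off the rows marked L gives the requested list; there are 2 such vertices.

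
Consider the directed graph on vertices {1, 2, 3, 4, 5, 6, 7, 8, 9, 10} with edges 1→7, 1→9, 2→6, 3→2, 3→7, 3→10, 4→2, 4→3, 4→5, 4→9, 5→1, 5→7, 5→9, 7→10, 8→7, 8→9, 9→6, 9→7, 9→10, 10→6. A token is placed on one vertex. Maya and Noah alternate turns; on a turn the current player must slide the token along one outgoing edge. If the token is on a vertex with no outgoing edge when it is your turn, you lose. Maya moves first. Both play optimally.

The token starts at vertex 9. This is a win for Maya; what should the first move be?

Label each position W (a win for the player to move) or L (a loss). A position with no legal move is L; any other position is W exactly when some move reaches an L, and L when every move reaches a W.
Every edge goes from a vertex to one that appears earlier in the order 6, 10, 7, 9, 2, 8, 1, 5, 3, 4, so processing vertices in that order labels each vertex after all of its successors.
6: no outgoing edge → L
10: →6(L), so W
7: →10(W) only, which is W, so L
9: →7(L), so W
2: →6(L), so W
8: →7(L), so W
1: →7(L), so W
5: →7(L), so W
3: →7(L), so W
4: →3(W), 5(W), 2(W), 9(W) — all W, so L
From 9, the L positions reachable in one move are: 7, 6. Any move reaching one of these is winning.

Move to 7.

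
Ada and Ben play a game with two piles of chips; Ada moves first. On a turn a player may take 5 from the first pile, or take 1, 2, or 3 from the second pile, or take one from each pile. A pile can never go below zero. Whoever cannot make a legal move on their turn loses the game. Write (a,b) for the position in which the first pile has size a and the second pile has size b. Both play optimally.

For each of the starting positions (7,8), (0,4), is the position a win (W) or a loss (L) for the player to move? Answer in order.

(7,8): W, (0,4): L

Positions with no move are L. A position that does have a move is losing for the player to move precisely when every available move leads to a winning position for the opponent. Fill in the labels:
No move ever increases a pile, so every position that can arise here has a ≤ 7 and b ≤ 8; it is enough to label the cells with 0 ≤ a ≤ 7 and 0 ≤ b ≤ 8.
Every move lowers a or b (never raises either), so fill the grid row by row in increasing a, and left to right within a row: each cell's successors are then already labelled.
      b=0  b=1  b=2  b=3  b=4  b=5  b=6  b=7  b=8
a=0:    L    W    W    W    L    W    W    W    L
a=1:    L    W    W    W    L    W    W    W    L
a=2:    L    W    W    W    L    W    W    W    L
a=3:    L    W    W    W    L    W    W    W    L
a=4:    L    W    W    W    L    W    W    W    L
a=5:    W    W    L    W    W    W    L    W    W
a=6:    W    L    W    W    W    L    W    W    W
a=7:    W    L    W    W    W    L    W    W    W
Cells with no legal move (terminal, hence L): (0,0), (1,0), (2,0), (3,0), (4,0).
The remaining L cells, each justified by listing all of its moves:
(0,4): only reaches (0,3)(W), (0,2)(W), (0,1)(W), all W → L
(0,8): only reaches (0,7)(W), (0,6)(W), (0,5)(W), all W → L
(1,4): only reaches (1,3)(W), (1,2)(W), (1,1)(W), (0,3)(W), all W → L
(1,8): only reaches (1,7)(W), (1,6)(W), (1,5)(W), (0,7)(W), all W → L
(2,4): only reaches (2,3)(W), (2,2)(W), (2,1)(W), (1,3)(W), all W → L
(2,8): only reaches (2,7)(W), (2,6)(W), (2,5)(W), (1,7)(W), all W → L
(3,4): only reaches (3,3)(W), (3,2)(W), (3,1)(W), (2,3)(W), all W → L
(3,8): only reaches (3,7)(W), (3,6)(W), (3,5)(W), (2,7)(W), all W → L
(4,4): only reaches (4,3)(W), (4,2)(W), (4,1)(W), (3,3)(W), all W → L
(4,8): only reaches (4,7)(W), (4,6)(W), (4,5)(W), (3,7)(W), all W → L
(5,2): only reaches (0,2)(W), (5,1)(W), (5,0)(W), (4,1)(W), all W → L
(5,6): only reaches (0,6)(W), (5,5)(W), (5,4)(W), (5,3)(W), (4,5)(W), all W → L
(6,1): only reaches (1,1)(W), (6,0)(W), (5,0)(W), all W → L
(6,5): only reaches (1,5)(W), (6,4)(W), (6,3)(W), (6,2)(W), (5,4)(W), all W → L
(7,1): only reaches (2,1)(W), (7,0)(W), (6,0)(W), all W → L
(7,5): only reaches (2,5)(W), (7,4)(W), (7,3)(W), (7,2)(W), (6,4)(W), all W → L
Every other cell has at least one move into one of the L cells above, so it is W.
(7,8): the move to (2,8) reaches an L cell, so W
(0,4): one of the L cells justified above, so L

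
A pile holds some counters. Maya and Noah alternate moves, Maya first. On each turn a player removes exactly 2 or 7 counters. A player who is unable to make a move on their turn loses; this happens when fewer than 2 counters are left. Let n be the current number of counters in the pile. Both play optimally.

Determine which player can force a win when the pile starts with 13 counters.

Noah wins.

Compute win/loss labels from the base case upward. A position with no move is L. Any other position is W if it can reach an L in one move, else L.
n=0: no move → L
n=1: no move → L
n=2: reaches L-position 0 → W
n=3: reaches L-position 1 → W
n=4: only reaches 2(W), which is W → L
n=5: only reaches 3(W), which is W → L
n=6: reaches L-position 4 → W
n=7: reaches L-position 5 → W
n=8: reaches L-position 1 → W
n=9: only reaches 7(W), 2(W), all W → L
n=10: only reaches 8(W), 3(W), all W → L
n=11: reaches L-position 9 → W
n=12: reaches L-position 10 → W
n=13: only reaches 11(W), 6(W), all W → L
Every move from 13 reaches a W position, so the mover loses.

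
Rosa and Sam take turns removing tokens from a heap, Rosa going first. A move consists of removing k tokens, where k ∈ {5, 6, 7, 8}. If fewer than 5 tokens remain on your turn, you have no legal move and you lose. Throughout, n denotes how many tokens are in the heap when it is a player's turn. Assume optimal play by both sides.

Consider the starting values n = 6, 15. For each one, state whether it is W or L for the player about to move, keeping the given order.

Compute win/loss labels from the base case upward. A position with no move is L. Any other position is W if it can reach an L in one move, else L.
n=0: no move → L
n=1: no move → L
n=2: no move → L
n=3: no move → L
n=4: no move → L
n=5: →0(L), so W
n=6: →1(L), so W
n=7: →2(L), so W
n=8: →3(L), so W
n=9: →4(L), so W
n=10: →4(L), so W
n=11: →4(L), so W
n=12: →4(L), so W
n=13: →8(W), 7(W), 6(W), 5(W) — all W, so L
n=14: →9(W), 8(W), 7(W), 6(W) — all W, so L
n=15: →10(W), 9(W), 8(W), 7(W) — all W, so L

6: W, 15: L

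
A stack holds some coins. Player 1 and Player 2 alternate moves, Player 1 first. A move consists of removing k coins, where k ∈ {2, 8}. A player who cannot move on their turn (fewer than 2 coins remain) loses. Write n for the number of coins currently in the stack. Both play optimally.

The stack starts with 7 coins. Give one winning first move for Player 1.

Label each position W (a win for the player to move) or L (a loss). A position with no legal move is L; any other position is W exactly when some move reaches an L, and L when every move reaches a W.
n=0: no move → L
n=1: no move → L
n=2: →0(L), so W
n=3: →1(L), so W
n=4: →2(W) only, which is W, so L
n=5: →3(W) only, which is W, so L
n=6: →4(L), so W
n=7: →5(L), so W
From 7, the L positions reachable in one move are: 5.

Remove 2, leaving 5.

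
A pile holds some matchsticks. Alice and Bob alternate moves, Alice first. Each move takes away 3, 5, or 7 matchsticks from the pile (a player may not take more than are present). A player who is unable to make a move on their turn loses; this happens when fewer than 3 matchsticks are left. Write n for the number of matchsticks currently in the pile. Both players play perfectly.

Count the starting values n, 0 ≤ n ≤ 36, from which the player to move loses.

Compute win/loss labels from the base case upward. A position with no move is L. Any other position is W if it can reach an L in one move, else L.
n=0: no move → L
n=1: no move → L
n=2: no move → L
n=3: W (go to 0, an L position)
n=4: W (go to 1, an L position)
n=5: W (go to 2, an L position)
n=6: W (go to 1, an L position)
n=7: W (go to 2, an L position)
n=8: W (go to 1, an L position)
n=9: W (go to 2, an L position)
n=10: L (options 7(W), 5(W), 3(W) are all W)
n=11: L (options 8(W), 6(W), 4(W) are all W)
n=12: L (options 9(W), 7(W), 5(W) are all W)
n=13: W (go to 10, an L position)
n=14: W (go to 11, an L position)
n=15: W (go to 12, an L position)
n=16: W (go to 11, an L position)
n=17: W (go to 12, an L position)
n=18: W (go to 11, an L position)
n=19: W (go to 12, an L position)
n=20: L (options 17(W), 15(W), 13(W) are all W)
n=21: L (options 18(W), 16(W), 14(W) are all W)
n=22: L (options 19(W), 17(W), 15(W) are all W)
n=23: W (go to 20, an L position)
n=24: W (go to 21, an L position)
n=25: W (go to 22, an L position)
n=26: W (go to 21, an L position)
n=27: W (go to 22, an L position)
n=28: W (go to 21, an L position)
n=29: W (go to 22, an L position)
n=30: L (options 27(W), 25(W), 23(W) are all W)
n=31: L (options 28(W), 26(W), 24(W) are all W)
n=32: L (options 29(W), 27(W), 25(W) are all W)
n=33: W (go to 30, an L position)
n=34: W (go to 31, an L position)
n=35: W (go to 32, an L position)
n=36: W (go to 31, an L position)
L entries with 0 ≤ n ≤ 36: n = 0, 1, 2, 10, 11, 12, 20, 21, 22, 30, 31, 32; that makes 12.

12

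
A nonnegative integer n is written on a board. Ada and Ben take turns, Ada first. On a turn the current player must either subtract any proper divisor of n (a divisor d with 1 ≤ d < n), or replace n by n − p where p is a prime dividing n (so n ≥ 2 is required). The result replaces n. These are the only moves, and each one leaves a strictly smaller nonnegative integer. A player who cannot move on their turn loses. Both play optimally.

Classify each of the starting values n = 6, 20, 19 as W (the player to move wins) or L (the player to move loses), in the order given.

6: W, 20: L, 19: W

Positions with no move are L. A position that does have a move is losing for the player to move precisely when every available move leads to a winning position for the opponent. Fill in the labels:
n=0: no move → L
n=1: no move → L
n=2: can move to 0, which is L ⇒ W
n=3: can move to 0, which is L ⇒ W
n=4: moves to 2(W), 3(W); every one is W ⇒ L
n=5: can move to 0, which is L ⇒ W
n=6: can move to 4, which is L ⇒ W
n=7: can move to 0, which is L ⇒ W
n=8: can move to 4, which is L ⇒ W
n=9: moves to 6(W), 8(W); every one is W ⇒ L
n=10: can move to 9, which is L ⇒ W
n=11: can move to 0, which is L ⇒ W
n=12: can move to 9, which is L ⇒ W
n=13: can move to 0, which is L ⇒ W
n=14: moves to 7(W), 12(W), 13(W); every one is W ⇒ L
n=15: can move to 14, which is L ⇒ W
n=16: can move to 14, which is L ⇒ W
n=17: can move to 0, which is L ⇒ W
n=18: can move to 9, which is L ⇒ W
n=19: can move to 0, which is L ⇒ W
n=20: moves to 10(W), 15(W), 16(W), 18(W), 19(W); every one is W ⇒ L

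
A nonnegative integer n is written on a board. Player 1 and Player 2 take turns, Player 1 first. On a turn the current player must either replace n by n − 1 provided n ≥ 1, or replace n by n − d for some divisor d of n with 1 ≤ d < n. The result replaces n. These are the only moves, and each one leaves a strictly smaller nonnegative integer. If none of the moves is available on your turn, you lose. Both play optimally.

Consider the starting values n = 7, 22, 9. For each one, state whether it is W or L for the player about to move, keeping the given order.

Positions with no move are L. A position that does have a move is losing for the player to move precisely when every available move leads to a winning position for the opponent. Fill in the labels:
n=0: no move → L
n=1: reaches L-position 0 → W
n=2: only reaches 1(W), which is W → L
n=3: reaches L-position 2 → W
n=4: reaches L-position 2 → W
n=5: only reaches 4(W), which is W → L
n=6: reaches L-position 5 → W
n=7: only reaches 6(W), which is W → L
n=8: reaches L-position 7 → W
n=9: only reaches 6(W), 8(W), all W → L
n=10: reaches L-position 5 → W
n=11: only reaches 10(W), which is W → L
n=12: reaches L-position 9 → W
n=13: only reaches 12(W), which is W → L
n=14: reaches L-position 7 → W
n=15: only reaches 10(W), 12(W), 14(W), all W → L
n=16: reaches L-position 15 → W
n=17: only reaches 16(W), which is W → L
n=18: reaches L-position 9 → W
n=19: only reaches 18(W), which is W → L
n=20: reaches L-position 15 → W
n=21: only reaches 14(W), 18(W), 20(W), all W → L
n=22: reaches L-position 11 → W

7: L, 22: W, 9: L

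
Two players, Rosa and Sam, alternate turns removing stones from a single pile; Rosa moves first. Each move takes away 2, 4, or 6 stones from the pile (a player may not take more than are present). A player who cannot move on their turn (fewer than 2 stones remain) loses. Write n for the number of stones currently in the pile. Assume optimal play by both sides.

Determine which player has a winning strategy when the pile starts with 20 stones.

Rosa wins.

Classify positions by backward induction: terminal positions (no move available) are L. From any other position, the mover wins iff some move reaches an L.
n=0: no move → L
n=1: no move → L
n=2: can move to 0, which is L ⇒ W
n=3: can move to 1, which is L ⇒ W
n=4: can move to 0, which is L ⇒ W
n=5: can move to 1, which is L ⇒ W
n=6: can move to 0, which is L ⇒ W
n=7: can move to 1, which is L ⇒ W
n=8: moves to 6(W), 4(W), 2(W); every one is W ⇒ L
n=9: moves to 7(W), 5(W), 3(W); every one is W ⇒ L
n=10: can move to 8, which is L ⇒ W
n=11: can move to 9, which is L ⇒ W
n=12: can move to 8, which is L ⇒ W
n=13: can move to 9, which is L ⇒ W
n=14: can move to 8, which is L ⇒ W
n=15: can move to 9, which is L ⇒ W
n=16: moves to 14(W), 12(W), 10(W); every one is W ⇒ L
n=17: moves to 15(W), 13(W), 11(W); every one is W ⇒ L
n=18: can move to 16, which is L ⇒ W
n=19: can move to 17, which is L ⇒ W
n=20: can move to 16, which is L ⇒ W
From 20 Rosa can remove 4, leaving 16, reaching an L position.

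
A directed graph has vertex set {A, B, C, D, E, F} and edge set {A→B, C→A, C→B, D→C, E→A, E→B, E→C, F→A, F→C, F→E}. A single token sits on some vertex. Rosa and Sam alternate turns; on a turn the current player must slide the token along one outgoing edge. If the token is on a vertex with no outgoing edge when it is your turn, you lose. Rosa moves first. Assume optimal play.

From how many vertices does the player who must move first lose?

3

Use the standard recursion: the mover loses at a terminal position; elsewhere, the mover wins exactly when some move hands the opponent an L position.
Every edge goes from a vertex to one that appears earlier in the order B, A, C, E, D, F, so processing vertices in that order labels each vertex after all of its successors.
B: no outgoing edge → L
A: reaches L-position B → W
C: reaches L-position B → W
E: reaches L-position B → W
D: only reaches C(W), which is W → L
F: only reaches E(W), C(W), A(W), all W → L
The L vertices are B, D, F; that is 3 in all.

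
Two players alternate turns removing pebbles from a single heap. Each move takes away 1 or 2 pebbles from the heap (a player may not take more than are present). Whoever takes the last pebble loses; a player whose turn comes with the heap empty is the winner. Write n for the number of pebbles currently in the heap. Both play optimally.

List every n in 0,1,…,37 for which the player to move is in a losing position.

Compute win/loss labels from the base case upward. A position with no move is W. Any other position is W if it can reach an L in one move, else L.
n=0: no move; the opponent has just taken the last pebble and therefore loses → W
n=1: L (sole option 0(W) is W)
n=2: W (go to 1, an L position)
n=3: W (go to 1, an L position)
n=4: L (options 3(W), 2(W) are all W)
n=5: W (go to 4, an L position)
n=6: W (go to 4, an L position)
n=7: L (options 6(W), 5(W) are all W)
n=8: W (go to 7, an L position)
n=9: W (go to 7, an L position)
n=10: L (options 9(W), 8(W) are all W)
n=11: W (go to 10, an L position)
n=12: W (go to 10, an L position)
n=13: L (options 12(W), 11(W) are all W)
n=14: W (go to 13, an L position)
n=15: W (go to 13, an L position)
n=16: L (options 15(W), 14(W) are all W)
n=17: W (go to 16, an L position)
n=18: W (go to 16, an L position)
n=19: L (options 18(W), 17(W) are all W)
n=20: W (go to 19, an L position)
n=21: W (go to 19, an L position)
n=22: L (options 21(W), 20(W) are all W)
n=23: W (go to 22, an L position)
n=24: W (go to 22, an L position)
n=25: L (options 24(W), 23(W) are all W)
n=26: W (go to 25, an L position)
n=27: W (go to 25, an L position)
n=28: L (options 27(W), 26(W) are all W)
n=29: W (go to 28, an L position)
n=30: W (go to 28, an L position)
n=31: L (options 30(W), 29(W) are all W)
n=32: W (go to 31, an L position)
n=33: W (go to 31, an L position)
n=34: L (options 33(W), 32(W) are all W)
n=35: W (go to 34, an L position)
n=36: W (go to 34, an L position)
n=37: L (options 36(W), 35(W) are all W)
Reading off the rows marked L gives the requested list; there are 13 such values of n.

1, 4, 7, 10, 13, 16, 19, 22, 25, 28, 31, 34, 37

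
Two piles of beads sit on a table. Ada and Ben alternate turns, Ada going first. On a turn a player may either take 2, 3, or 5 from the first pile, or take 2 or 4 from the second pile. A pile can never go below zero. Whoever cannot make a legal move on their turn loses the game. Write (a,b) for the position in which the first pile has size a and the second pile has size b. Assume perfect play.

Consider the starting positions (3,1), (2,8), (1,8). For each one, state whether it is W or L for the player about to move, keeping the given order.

Positions with no move are L. A position that does have a move is losing for the player to move precisely when every available move leads to a winning position for the opponent. Fill in the labels:
No move ever increases a pile, so every position that can arise here has a ≤ 3 and b ≤ 8; it is enough to label the cells with 0 ≤ a ≤ 3 and 0 ≤ b ≤ 8.
Every move lowers a or b (never raises either), so fill the grid row by row in increasing a, and left to right within a row: each cell's successors are then already labelled.
      b=0  b=1  b=2  b=3  b=4  b=5  b=6  b=7  b=8
a=0:    L    L    W    W    W    W    L    L    W
a=1:    L    L    W    W    W    W    L    L    W
a=2:    W    W    L    L    W    W    W    W    L
a=3:    W    W    L    L    W    W    W    W    L
Cells with no legal move (terminal, hence L): (0,0), (0,1), (1,0), (1,1).
The remaining L cells, each justified by listing all of its moves:
(0,6): L (options (0,4)(W), (0,2)(W) are all W)
(0,7): L (options (0,5)(W), (0,3)(W) are all W)
(1,6): L (options (1,4)(W), (1,2)(W) are all W)
(1,7): L (options (1,5)(W), (1,3)(W) are all W)
(2,2): L (options (0,2)(W), (2,0)(W) are all W)
(2,3): L (options (0,3)(W), (2,1)(W) are all W)
(2,8): L (options (0,8)(W), (2,6)(W), (2,4)(W) are all W)
(3,2): L (options (1,2)(W), (0,2)(W), (3,0)(W) are all W)
(3,3): L (options (1,3)(W), (0,3)(W), (3,1)(W) are all W)
(3,8): L (options (1,8)(W), (0,8)(W), (3,6)(W), (3,4)(W) are all W)
Every other cell has at least one move into one of the L cells above, so it is W.
(3,1): the move to (1,1) reaches an L cell, so W
(2,8): one of the L cells justified above, so L
(1,8): the move to (1,6) reaches an L cell, so W

(3,1): W, (2,8): L, (1,8): W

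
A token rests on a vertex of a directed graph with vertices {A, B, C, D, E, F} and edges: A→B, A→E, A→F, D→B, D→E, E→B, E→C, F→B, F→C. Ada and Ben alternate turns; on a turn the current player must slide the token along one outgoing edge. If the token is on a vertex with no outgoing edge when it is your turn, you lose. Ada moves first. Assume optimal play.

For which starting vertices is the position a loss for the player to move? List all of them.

B, C

Classify positions by backward induction: terminal positions (no move available) are L. From any other position, the mover wins iff some move reaches an L.
Every edge goes from a vertex to one that appears earlier in the order B, C, F, E, A, D, so processing vertices in that order labels each vertex after all of its successors.
B: no outgoing edge → L
C: no outgoing edge → L
F: W (go to C, an L position)
E: W (go to C, an L position)
A: W (go to B, an L position)
D: W (go to B, an L position)
The losing starting vertices are exactly the entries labelled L in this table (2 of them).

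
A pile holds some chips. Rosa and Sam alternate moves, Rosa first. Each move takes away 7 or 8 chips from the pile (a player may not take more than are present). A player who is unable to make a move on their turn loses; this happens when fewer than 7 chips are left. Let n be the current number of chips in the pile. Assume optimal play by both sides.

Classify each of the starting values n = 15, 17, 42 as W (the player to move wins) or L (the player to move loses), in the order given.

15: L, 17: L, 42: W

Use the standard recursion: the mover loses at a terminal position; elsewhere, the mover wins exactly when some move hands the opponent an L position.
n=0: no move → L
n=1: no move → L
n=2: no move → L
n=3: no move → L
n=4: no move → L
n=5: no move → L
n=6: no move → L
n=7: reaches L-position 0 → W
n=8: reaches L-position 1 → W
n=9: reaches L-position 2 → W
n=10: reaches L-position 3 → W
n=11: reaches L-position 4 → W
n=12: reaches L-position 5 → W
n=13: reaches L-position 6 → W
n=14: reaches L-position 6 → W
n=15: only reaches 8(W), 7(W), all W → L
n=16: only reaches 9(W), 8(W), all W → L
n=17: only reaches 10(W), 9(W), all W → L
n=18: only reaches 11(W), 10(W), all W → L
n=19: only reaches 12(W), 11(W), all W → L
n=20: only reaches 13(W), 12(W), all W → L
n=21: only reaches 14(W), 13(W), all W → L
n=22: reaches L-position 15 → W
n=23: reaches L-position 16 → W
n=24: reaches L-position 17 → W
n=25: reaches L-position 18 → W
n=26: reaches L-position 19 → W
n=27: reaches L-position 20 → W
n=28: reaches L-position 21 → W
n=29: reaches L-position 21 → W
n=30: only reaches 23(W), 22(W), all W → L
n=31: only reaches 24(W), 23(W), all W → L
n=32: only reaches 25(W), 24(W), all W → L
n=33: only reaches 26(W), 25(W), all W → L
n=34: only reaches 27(W), 26(W), all W → L
n=35: only reaches 28(W), 27(W), all W → L
n=36: only reaches 29(W), 28(W), all W → L
n=37: reaches L-position 30 → W
n=38: reaches L-position 31 → W
n=39: reaches L-position 32 → W
n=40: reaches L-position 33 → W
n=41: reaches L-position 34 → W
n=42: reaches L-position 35 → W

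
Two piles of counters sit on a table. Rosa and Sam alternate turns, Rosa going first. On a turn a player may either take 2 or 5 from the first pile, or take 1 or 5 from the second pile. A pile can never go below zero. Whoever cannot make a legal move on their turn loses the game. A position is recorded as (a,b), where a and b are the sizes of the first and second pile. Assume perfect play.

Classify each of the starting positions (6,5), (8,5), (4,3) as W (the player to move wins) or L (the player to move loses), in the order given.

Classify positions by backward induction: terminal positions (no move available) are L. From any other position, the mover wins iff some move reaches an L.
No move ever increases a pile, so every position that can arise here has a ≤ 8 and b ≤ 5; it is enough to label the cells with 0 ≤ a ≤ 8 and 0 ≤ b ≤ 5.
Every move lowers a or b (never raises either), so fill the grid row by row in increasing a, and left to right within a row: each cell's successors are then already labelled.
      b=0  b=1  b=2  b=3  b=4  b=5
a=0:    L    W    L    W    L    W
a=1:    L    W    L    W    L    W
a=2:    W    L    W    L    W    L
a=3:    W    L    W    L    W    L
a=4:    L    W    L    W    L    W
a=5:    W    W    W    W    W    W
a=6:    W    L    W    L    W    L
a=7:    L    W    L    W    L    W
a=8:    L    W    L    W    L    W
Cells with no legal move (terminal, hence L): (0,0), (1,0).
The remaining L cells, each justified by listing all of its moves:
(0,2): the only move is to (0,1)(W), a W ⇒ L
(0,4): the only move is to (0,3)(W), a W ⇒ L
(1,2): the only move is to (1,1)(W), a W ⇒ L
(1,4): the only move is to (1,3)(W), a W ⇒ L
(2,1): moves to (0,1)(W), (2,0)(W); every one is W ⇒ L
(2,3): moves to (0,3)(W), (2,2)(W); every one is W ⇒ L
(2,5): moves to (0,5)(W), (2,4)(W), (2,0)(W); every one is W ⇒ L
(3,1): moves to (1,1)(W), (3,0)(W); every one is W ⇒ L
(3,3): moves to (1,3)(W), (3,2)(W); every one is W ⇒ L
(3,5): moves to (1,5)(W), (3,4)(W), (3,0)(W); every one is W ⇒ L
(4,0): the only move is to (2,0)(W), a W ⇒ L
(4,2): moves to (2,2)(W), (4,1)(W); every one is W ⇒ L
(4,4): moves to (2,4)(W), (4,3)(W); every one is W ⇒ L
(6,1): moves to (4,1)(W), (1,1)(W), (6,0)(W); every one is W ⇒ L
(6,3): moves to (4,3)(W), (1,3)(W), (6,2)(W); every one is W ⇒ L
(6,5): moves to (4,5)(W), (1,5)(W), (6,4)(W), (6,0)(W); every one is W ⇒ L
(7,0): moves to (5,0)(W), (2,0)(W); every one is W ⇒ L
(7,2): moves to (5,2)(W), (2,2)(W), (7,1)(W); every one is W ⇒ L
(7,4): moves to (5,4)(W), (2,4)(W), (7,3)(W); every one is W ⇒ L
(8,0): moves to (6,0)(W), (3,0)(W); every one is W ⇒ L
(8,2): moves to (6,2)(W), (3,2)(W), (8,1)(W); every one is W ⇒ L
(8,4): moves to (6,4)(W), (3,4)(W), (8,3)(W); every one is W ⇒ L
Every other cell has at least one move into one of the L cells above, so it is W.
(6,5): one of the L cells justified above, so L
(8,5): the move to (6,5) reaches an L cell, so W
(4,3): the move to (2,3) reaches an L cell, so W

(6,5): L, (8,5): W, (4,3): W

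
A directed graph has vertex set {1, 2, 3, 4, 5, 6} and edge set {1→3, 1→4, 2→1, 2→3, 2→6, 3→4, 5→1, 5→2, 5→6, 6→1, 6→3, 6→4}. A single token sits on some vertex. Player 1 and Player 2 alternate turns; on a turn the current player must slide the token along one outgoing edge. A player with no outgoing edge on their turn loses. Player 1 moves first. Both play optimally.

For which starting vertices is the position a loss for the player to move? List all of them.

Label each position W (a win for the player to move) or L (a loss). A position with no legal move is L; any other position is W exactly when some move reaches an L, and L when every move reaches a W.
Every edge goes from a vertex to one that appears earlier in the order 4, 3, 1, 6, 2, 5, so processing vertices in that order labels each vertex after all of its successors.
4: no outgoing edge → L
3: W (go to 4, an L position)
1: W (go to 4, an L position)
6: W (go to 4, an L position)
2: L (options 6(W), 1(W), 3(W) are all W)
5: W (go to 2, an L position)
The losing starting vertices are exactly the entries labelled L in this table (2 of them).

2, 4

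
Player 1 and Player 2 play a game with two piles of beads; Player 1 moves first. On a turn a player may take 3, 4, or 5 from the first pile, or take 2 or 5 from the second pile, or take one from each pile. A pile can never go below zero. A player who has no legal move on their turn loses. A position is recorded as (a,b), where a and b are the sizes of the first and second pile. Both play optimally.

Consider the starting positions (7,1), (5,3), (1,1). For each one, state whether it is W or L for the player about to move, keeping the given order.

(7,1): L, (5,3): W, (1,1): W

Positions with no move are L. A position that does have a move is losing for the player to move precisely when every available move leads to a winning position for the opponent. Fill in the labels:
No move ever increases a pile, so every position that can arise here has a ≤ 7 and b ≤ 3; it is enough to label the cells with 0 ≤ a ≤ 7 and 0 ≤ b ≤ 3.
Every move lowers a or b (never raises either), so fill the grid row by row in increasing a, and left to right within a row: each cell's successors are then already labelled.
      b=0  b=1  b=2  b=3
a=0:    L    L    W    W
a=1:    L    W    W    L
a=2:    L    W    W    L
a=3:    W    W    L    L
a=4:    W    W    L    W
a=5:    W    W    L    W
a=6:    W    L    W    W
a=7:    W    L    W    W
Cells with no legal move (terminal, hence L): (0,0), (0,1), (1,0), (2,0).
The remaining L cells, each justified by listing all of its moves:
(1,3): only reaches (1,1)(W), (0,2)(W), all W → L
(2,3): only reaches (2,1)(W), (1,2)(W), all W → L
(3,2): only reaches (0,2)(W), (3,0)(W), (2,1)(W), all W → L
(3,3): only reaches (0,3)(W), (3,1)(W), (2,2)(W), all W → L
(4,2): only reaches (1,2)(W), (0,2)(W), (4,0)(W), (3,1)(W), all W → L
(5,2): only reaches (2,2)(W), (1,2)(W), (0,2)(W), (5,0)(W), (4,1)(W), all W → L
(6,1): only reaches (3,1)(W), (2,1)(W), (1,1)(W), (5,0)(W), all W → L
(7,1): only reaches (4,1)(W), (3,1)(W), (2,1)(W), (6,0)(W), all W → L
Every other cell has at least one move into one of the L cells above, so it is W.
(7,1): one of the L cells justified above, so L
(5,3): the move to (2,3) reaches an L cell, so W
(1,1): the move to (0,0) reaches an L cell, so W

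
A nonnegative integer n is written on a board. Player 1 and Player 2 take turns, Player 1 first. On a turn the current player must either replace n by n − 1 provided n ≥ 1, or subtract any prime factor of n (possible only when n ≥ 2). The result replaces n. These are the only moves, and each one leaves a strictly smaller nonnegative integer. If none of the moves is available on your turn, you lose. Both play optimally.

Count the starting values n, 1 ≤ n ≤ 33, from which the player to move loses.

8

Use the standard recursion: the mover loses at a terminal position; elsewhere, the mover wins exactly when some move hands the opponent an L position.
n=0: no move → L
n=1: reaches L-position 0 → W
n=2: reaches L-position 0 → W
n=3: reaches L-position 0 → W
n=4: only reaches 2(W), 3(W), all W → L
n=5: reaches L-position 0 → W
n=6: reaches L-position 4 → W
n=7: reaches L-position 0 → W
n=8: only reaches 6(W), 7(W), all W → L
n=9: reaches L-position 8 → W
n=10: reaches L-position 8 → W
n=11: reaches L-position 0 → W
n=12: only reaches 9(W), 10(W), 11(W), all W → L
n=13: reaches L-position 0 → W
n=14: reaches L-position 12 → W
n=15: reaches L-position 12 → W
n=16: only reaches 14(W), 15(W), all W → L
n=17: reaches L-position 0 → W
n=18: reaches L-position 16 → W
n=19: reaches L-position 0 → W
n=20: only reaches 15(W), 18(W), 19(W), all W → L
n=21: reaches L-position 20 → W
n=22: reaches L-position 20 → W
n=23: reaches L-position 0 → W
n=24: only reaches 21(W), 22(W), 23(W), all W → L
n=25: reaches L-position 20 → W
n=26: reaches L-position 24 → W
n=27: reaches L-position 24 → W
n=28: only reaches 21(W), 26(W), 27(W), all W → L
n=29: reaches L-position 0 → W
n=30: reaches L-position 28 → W
n=31: reaches L-position 0 → W
n=32: only reaches 30(W), 31(W), all W → L
n=33: reaches L-position 32 → W
L entries with 1 ≤ n ≤ 33 (n=0 is outside the asked range and is not counted): n = 4, 8, 12, 16, 20, 24, 28, 32; that makes 8.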